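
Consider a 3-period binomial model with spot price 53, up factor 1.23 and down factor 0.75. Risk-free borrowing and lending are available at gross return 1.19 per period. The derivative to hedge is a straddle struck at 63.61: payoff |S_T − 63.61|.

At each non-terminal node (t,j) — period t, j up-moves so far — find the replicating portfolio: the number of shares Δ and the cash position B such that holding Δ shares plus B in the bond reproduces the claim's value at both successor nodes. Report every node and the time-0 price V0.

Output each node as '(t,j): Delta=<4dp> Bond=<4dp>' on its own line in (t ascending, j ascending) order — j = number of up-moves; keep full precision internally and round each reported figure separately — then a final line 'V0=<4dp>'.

(0,0): Delta=0.6335 Bond=-16.8158
(1,0): Delta=-1.0000 Bond=44.9191
(1,1): Delta=0.7240 Bond=-25.9135
(2,0): Delta=-1.0000 Bond=53.4538
(2,1): Delta=-1.0000 Bond=53.4538
(2,2): Delta=0.8196 Bond=-38.4999
V0=16.7575

Risk-neutral probability p* = (R−d)/(u−d) = (1.19−0.75)/(1.23−0.75) = 0.9167.
Payoff layer (t=3): V(3,0)=41.2506, V(3,1)=26.9406, V(3,2)=3.4722, V(3,3)=35.0160
Node (2,0) S=29.8125: V=(p*·26.9406+(1−p*)·41.2506)/1.19=23.6413; Δ=(26.9406−41.2506)/(36.6694−22.3594)=-1.0000; B=V−Δ·S=53.4538
Node (2,1) S=48.8925: V=(p*·3.4722+(1−p*)·26.9406)/1.19=4.5613; Δ=(3.4722−26.9406)/(60.1378−36.6694)=-1.0000; B=V−Δ·S=53.4538
Node (2,2) S=80.1837: V=(p*·35.0160+(1−p*)·3.4722)/1.19=27.2162; Δ=(35.0160−3.4722)/(98.6260−60.1378)=0.8196; B=V−Δ·S=-38.4999
Node (1,0) S=39.7500: V=(p*·4.5613+(1−p*)·23.6413)/1.19=5.1691; Δ=(4.5613−23.6413)/(48.8925−29.8125)=-1.0000; B=V−Δ·S=44.9191
Node (1,1) S=65.1900: V=(p*·27.2162+(1−p*)·4.5613)/1.19=21.2843; Δ=(27.2162−4.5613)/(80.1837−48.8925)=0.7240; B=V−Δ·S=-25.9135
Node (0,0) S=53.0000: V=(p*·21.2843+(1−p*)·5.1691)/1.19=16.7575; Δ=(21.2843−5.1691)/(65.1900−39.7500)=0.6335; B=V−Δ·S=-16.8158
Root portfolio cost Δ·53+B reproduces V0=16.7575.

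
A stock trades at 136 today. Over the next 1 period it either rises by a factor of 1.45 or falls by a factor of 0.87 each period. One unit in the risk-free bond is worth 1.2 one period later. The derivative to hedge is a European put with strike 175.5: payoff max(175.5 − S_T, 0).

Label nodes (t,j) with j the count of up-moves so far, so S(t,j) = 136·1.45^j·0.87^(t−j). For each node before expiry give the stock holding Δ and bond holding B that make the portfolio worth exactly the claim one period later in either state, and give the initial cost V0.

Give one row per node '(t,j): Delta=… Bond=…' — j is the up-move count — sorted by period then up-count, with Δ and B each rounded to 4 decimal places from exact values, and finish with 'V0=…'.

The replicating-portfolio and risk-neutral prices coincide; use p* = (1.2−0.87)/(1.45−0.87) = 0.5690 for the latter.
Terminal values V(1,·): V(1,0)=57.1800, V(1,1)=0.0000
(0,0): S=136.0000. Δ = (V_up−V_dn)/(S_up−S_dn) = (0.0000−57.1800)/(197.2000−118.3200) = -0.7249. V = [p*·0.0000 + (1−p*)·57.1800]/1.2 = 20.5388. B = V − Δ·S = 119.1250.
The time-0 hedge costs 20.5388, which is the no-arbitrage price.

(0,0): Delta=-0.7249 Bond=119.1250
V0=20.5388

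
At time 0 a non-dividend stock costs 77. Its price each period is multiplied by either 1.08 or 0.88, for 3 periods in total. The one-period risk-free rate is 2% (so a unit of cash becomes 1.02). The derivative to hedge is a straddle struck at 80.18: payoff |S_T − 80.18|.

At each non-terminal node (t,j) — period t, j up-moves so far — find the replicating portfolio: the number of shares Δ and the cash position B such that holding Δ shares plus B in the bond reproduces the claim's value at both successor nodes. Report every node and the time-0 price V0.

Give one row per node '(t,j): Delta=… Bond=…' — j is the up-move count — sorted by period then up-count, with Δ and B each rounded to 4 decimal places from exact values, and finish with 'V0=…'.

(0,0): Delta=0.0287 Bond=7.2196
(1,0): Delta=-1.0000 Bond=77.0665
(1,1): Delta=0.3879 Bond=-22.5085
(2,0): Delta=-1.0000 Bond=78.6078
(2,1): Delta=-1.0000 Bond=78.6078
(2,2): Delta=0.8725 Bond=-66.4871
V0=9.4270

Since d<R<u, set p* = (R−d)/(u−d) = 0.7000; price each node as the discounted p*-expectation of its children.
Terminal values V(3,·): V(3,0)=27.7067, V(3,1)=15.7809, V(3,2)=1.1447, V(3,3)=16.8178
  t=2,j=0: stock 59.6288 → up 64.3991 (V=15.7809), down 52.4733 (V=27.7067). Price 18.9790; hedge Δ=-1.0000, bond B=78.6078.
  t=2,j=1: stock 73.1808 → up 79.0353 (V=1.1447), down 64.3991 (V=15.7809). Price 5.4270; hedge Δ=-1.0000, bond B=78.6078.
  t=2,j=2: stock 89.8128 → up 96.9978 (V=16.8178), down 79.0353 (V=1.1447). Price 11.8783; hedge Δ=0.8725, bond B=-66.4871.
  t=1,j=0: stock 67.7600 → up 73.1808 (V=5.4270), down 59.6288 (V=18.9790). Price 9.3065; hedge Δ=-1.0000, bond B=77.0665.
  t=1,j=1: stock 83.1600 → up 89.8128 (V=11.8783), down 73.1808 (V=5.4270). Price 9.7480; hedge Δ=0.3879, bond B=-22.5085.
  t=0,j=0: stock 77.0000 → up 83.1600 (V=9.7480), down 67.7600 (V=9.3065). Price 9.4270; hedge Δ=0.0287, bond B=7.2196.
The time-0 hedge costs 9.4270, which is the no-arbitrage price.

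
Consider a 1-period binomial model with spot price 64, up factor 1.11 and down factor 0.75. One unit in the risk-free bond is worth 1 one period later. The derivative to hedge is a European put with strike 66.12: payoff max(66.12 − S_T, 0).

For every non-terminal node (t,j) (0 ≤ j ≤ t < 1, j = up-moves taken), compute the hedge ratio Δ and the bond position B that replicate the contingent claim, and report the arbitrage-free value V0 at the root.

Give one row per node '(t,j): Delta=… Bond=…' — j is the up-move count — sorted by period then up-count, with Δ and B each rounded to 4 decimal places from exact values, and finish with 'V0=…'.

No-arbitrage ⇒ martingale measure with p* = (R−d)/(u−d) = 0.6944.
Terminal values V(1,·): V(1,0)=18.1200, V(1,1)=0.0000
  t=0,j=0: stock 64.0000 → up 71.0400 (V=0.0000), down 48.0000 (V=18.1200). Price 5.5367; hedge Δ=-0.7865, bond B=55.8700.
The time-0 hedge costs 5.5367, which is the no-arbitrage price.

(0,0): Delta=-0.7865 Bond=55.8700
V0=5.5367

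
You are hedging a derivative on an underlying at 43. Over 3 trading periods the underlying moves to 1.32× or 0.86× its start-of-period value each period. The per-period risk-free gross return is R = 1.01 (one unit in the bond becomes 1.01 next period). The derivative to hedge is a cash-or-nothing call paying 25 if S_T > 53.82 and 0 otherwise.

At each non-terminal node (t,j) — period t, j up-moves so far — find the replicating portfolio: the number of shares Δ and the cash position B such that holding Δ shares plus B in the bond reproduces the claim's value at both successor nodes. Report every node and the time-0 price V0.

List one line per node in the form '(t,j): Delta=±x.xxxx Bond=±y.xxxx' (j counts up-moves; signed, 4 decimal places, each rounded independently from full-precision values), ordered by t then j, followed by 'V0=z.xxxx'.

(0,0): Delta=0.5446 Bond=-17.3580
(1,0): Delta=0.4745 Bond=-14.9407
(1,1): Delta=0.6389 Bond=-22.8859
(2,0): Delta=0.0000 Bond=0.0000
(2,1): Delta=1.1134 Bond=-46.2764
(2,2): Delta=0.0000 Bond=24.7525
V0=6.0577

The replicating-portfolio and risk-neutral prices coincide; use p* = (1.01−0.86)/(1.32−0.86) = 0.3261 for the latter.
Terminal values V(3,·): V(3,0)=0.0000, V(3,1)=0.0000, V(3,2)=25.0000, V(3,3)=25.0000
Node (2,0) S=31.8028: V=(p*·0.0000+(1−p*)·0.0000)/1.01=0.0000; Δ=(0.0000−0.0000)/(41.9797−27.3504)=0.0000; B=V−Δ·S=0.0000
Node (2,1) S=48.8136: V=(p*·25.0000+(1−p*)·0.0000)/1.01=8.0715; Δ=(25.0000−0.0000)/(64.4340−41.9797)=1.1134; B=V−Δ·S=-46.2764
Node (2,2) S=74.9232: V=(p*·25.0000+(1−p*)·25.0000)/1.01=24.7525; Δ=(25.0000−25.0000)/(98.8986−64.4340)=0.0000; B=V−Δ·S=24.7525
Node (1,0) S=36.9800: V=(p*·8.0715+(1−p*)·0.0000)/1.01=2.6059; Δ=(8.0715−0.0000)/(48.8136−31.8028)=0.4745; B=V−Δ·S=-14.9407
Node (1,1) S=56.7600: V=(p*·24.7525+(1−p*)·8.0715)/1.01=13.3771; Δ=(24.7525−8.0715)/(74.9232−48.8136)=0.6389; B=V−Δ·S=-22.8859
Node (0,0) S=43.0000: V=(p*·13.3771+(1−p*)·2.6059)/1.01=6.0577; Δ=(13.3771−2.6059)/(56.7600−36.9800)=0.5446; B=V−Δ·S=-17.3580
Check: Δ(0,0)·S0 + B(0,0) = 6.0577 = V0.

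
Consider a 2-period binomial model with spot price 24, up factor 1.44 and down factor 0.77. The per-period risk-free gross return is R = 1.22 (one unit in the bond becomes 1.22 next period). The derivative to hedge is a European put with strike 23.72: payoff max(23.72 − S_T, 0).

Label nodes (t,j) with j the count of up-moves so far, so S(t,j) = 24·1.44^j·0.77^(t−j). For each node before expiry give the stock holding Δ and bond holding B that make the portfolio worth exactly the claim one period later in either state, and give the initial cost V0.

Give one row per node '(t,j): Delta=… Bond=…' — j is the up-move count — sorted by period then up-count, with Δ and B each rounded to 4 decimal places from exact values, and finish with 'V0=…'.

(0,0): Delta=-0.1588 Bond=4.4999
(1,0): Delta=-0.7665 Bond=16.7191
(1,1): Delta=0.0000 Bond=0.0000
V0=0.6875

Since d<R<u, set p* = (R−d)/(u−d) = 0.6716; price each node as the discounted p*-expectation of its children.
Terminal values V(2,·): V(2,0)=9.4904, V(2,1)=0.0000, V(2,2)=0.0000
(1,0): S=18.4800. Δ = (V_up−V_dn)/(S_up−S_dn) = (0.0000−9.4904)/(26.6112−14.2296) = -0.7665. V = [p*·0.0000 + (1−p*)·9.4904]/1.22 = 2.5543. B = V − Δ·S = 16.7191.
(1,1): S=34.5600. Δ = (V_up−V_dn)/(S_up−S_dn) = (0.0000−0.0000)/(49.7664−26.6112) = 0.0000. V = [p*·0.0000 + (1−p*)·0.0000]/1.22 = 0.0000. B = V − Δ·S = 0.0000.
(0,0): S=24.0000. Δ = (V_up−V_dn)/(S_up−S_dn) = (0.0000−2.5543)/(34.5600−18.4800) = -0.1588. V = [p*·0.0000 + (1−p*)·2.5543]/1.22 = 0.6875. B = V − Δ·S = 4.4999.
Each (Δ,B) replicates both successor values, so the strategy is self-financing and V0 is arbitrage-free.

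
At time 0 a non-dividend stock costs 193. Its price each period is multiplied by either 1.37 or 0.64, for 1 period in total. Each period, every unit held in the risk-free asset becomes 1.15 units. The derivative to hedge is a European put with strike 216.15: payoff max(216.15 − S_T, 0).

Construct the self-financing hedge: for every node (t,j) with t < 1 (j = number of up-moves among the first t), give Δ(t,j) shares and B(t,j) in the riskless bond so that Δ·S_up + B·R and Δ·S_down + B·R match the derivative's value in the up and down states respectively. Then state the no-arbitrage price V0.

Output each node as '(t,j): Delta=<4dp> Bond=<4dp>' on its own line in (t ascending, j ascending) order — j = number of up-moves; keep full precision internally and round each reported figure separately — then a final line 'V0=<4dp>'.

The replicating-portfolio and risk-neutral prices coincide; use p* = (1.15−0.64)/(1.37−0.64) = 0.6986 for the latter.
Terminal values V(1,·): V(1,0)=92.6300, V(1,1)=0.0000
Node (0,0) S=193.0000: V=(p*·0.0000+(1−p*)·92.6300)/1.15=24.2747; Δ=(0.0000−92.6300)/(264.4100−123.5200)=-0.6575; B=V−Δ·S=151.1651
Self-financing check: at every node Δ·S+B equals the discounted successor values.

(0,0): Delta=-0.6575 Bond=151.1651
V0=24.2747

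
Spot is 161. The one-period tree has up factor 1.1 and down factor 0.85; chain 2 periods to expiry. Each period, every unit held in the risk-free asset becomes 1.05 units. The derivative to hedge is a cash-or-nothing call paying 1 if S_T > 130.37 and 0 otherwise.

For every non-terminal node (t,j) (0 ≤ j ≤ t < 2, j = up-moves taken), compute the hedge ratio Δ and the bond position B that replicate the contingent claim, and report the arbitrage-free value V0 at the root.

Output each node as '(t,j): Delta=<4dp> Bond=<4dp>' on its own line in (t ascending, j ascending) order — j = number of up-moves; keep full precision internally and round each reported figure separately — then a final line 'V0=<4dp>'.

(0,0): Delta=0.0047 Bond=0.1088
(1,0): Delta=0.0292 Bond=-3.2381
(1,1): Delta=0.0000 Bond=0.9524
V0=0.8707

Since d<R<u, set p* = (R−d)/(u−d) = 0.8000; price each node as the discounted p*-expectation of its children.
Terminal values V(2,·): V(2,0)=0.0000, V(2,1)=1.0000, V(2,2)=1.0000
Node (1,0) S=136.8500: V=(p*·1.0000+(1−p*)·0.0000)/1.05=0.7619; Δ=(1.0000−0.0000)/(150.5350−116.3225)=0.0292; B=V−Δ·S=-3.2381
Node (1,1) S=177.1000: V=(p*·1.0000+(1−p*)·1.0000)/1.05=0.9524; Δ=(1.0000−1.0000)/(194.8100−150.5350)=0.0000; B=V−Δ·S=0.9524
Node (0,0) S=161.0000: V=(p*·0.9524+(1−p*)·0.7619)/1.05=0.8707; Δ=(0.9524−0.7619)/(177.1000−136.8500)=0.0047; B=V−Δ·S=0.1088
Self-financing check: at every node Δ·S+B equals the discounted successor values.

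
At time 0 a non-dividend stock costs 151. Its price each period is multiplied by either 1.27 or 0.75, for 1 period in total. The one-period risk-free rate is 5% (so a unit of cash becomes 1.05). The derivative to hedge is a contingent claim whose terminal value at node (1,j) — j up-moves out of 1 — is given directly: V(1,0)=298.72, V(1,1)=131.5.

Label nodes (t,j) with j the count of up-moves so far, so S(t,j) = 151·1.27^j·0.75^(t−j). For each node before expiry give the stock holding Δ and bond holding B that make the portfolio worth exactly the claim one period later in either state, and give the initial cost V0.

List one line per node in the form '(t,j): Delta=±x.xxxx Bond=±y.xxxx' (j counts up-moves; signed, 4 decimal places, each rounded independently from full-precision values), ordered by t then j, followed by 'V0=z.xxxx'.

(0,0): Delta=-2.1296 Bond=514.1930
V0=192.6161

Since d<R<u, set p* = (R−d)/(u−d) = 0.5769; price each node as the discounted p*-expectation of its children.
At expiry t=1: V(1,0)=298.7200, V(1,1)=131.5000
  t=0,j=0: stock 151.0000 → up 191.7700 (V=131.5000), down 113.2500 (V=298.7200). Price 192.6161; hedge Δ=-2.1296, bond B=514.1930.
The time-0 hedge costs 192.6161, which is the no-arbitrage price.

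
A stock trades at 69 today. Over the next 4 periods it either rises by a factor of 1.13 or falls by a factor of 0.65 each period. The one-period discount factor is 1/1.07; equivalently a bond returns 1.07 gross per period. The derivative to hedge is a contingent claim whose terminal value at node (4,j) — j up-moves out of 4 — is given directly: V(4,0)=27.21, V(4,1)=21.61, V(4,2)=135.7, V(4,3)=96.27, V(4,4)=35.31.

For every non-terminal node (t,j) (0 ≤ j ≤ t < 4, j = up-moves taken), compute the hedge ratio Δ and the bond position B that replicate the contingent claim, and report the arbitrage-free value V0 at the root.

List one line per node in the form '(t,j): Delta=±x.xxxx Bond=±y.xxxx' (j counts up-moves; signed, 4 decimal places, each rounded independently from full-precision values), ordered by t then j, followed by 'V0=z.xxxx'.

(0,0): Delta=-1.1705 Bond=128.7033
(1,0): Delta=-0.2158 Bond=94.8949
(1,1): Delta=-1.2489 Bond=143.8294
(2,0): Delta=6.6206 Bond=-97.7612
(2,1): Delta=-0.7776 Bond=130.0088
(2,2): Delta=-1.2877 Bond=157.3101
(3,0): Delta=-0.6157 Bond=32.5171
(3,1): Delta=7.2153 Bond=-124.1933
(3,2): Delta=-1.4344 Bond=176.7241
(3,3): Delta=-1.2756 Bond=167.1215
V0=47.9398

No-arbitrage ⇒ martingale measure with p* = (R−d)/(u−d) = 0.8750.
Terminal values V(4,·): V(4,0)=27.2100, V(4,1)=21.6100, V(4,2)=135.7000, V(4,3)=96.2700, V(4,4)=35.3100
  t=3,j=0: stock 18.9491 → up 21.4125 (V=21.6100), down 12.3169 (V=27.2100). Price 20.8505; hedge Δ=-0.6157, bond B=32.5171.
  t=3,j=1: stock 32.9423 → up 37.2248 (V=135.7000), down 21.4125 (V=21.6100). Price 113.4942; hedge Δ=7.2153, bond B=-124.1933.
  t=3,j=2: stock 57.2690 → up 64.7139 (V=96.2700), down 37.2248 (V=135.7000). Price 94.5783; hedge Δ=-1.4344, bond B=176.7241.
  t=3,j=3: stock 99.5599 → up 112.5027 (V=35.3100), down 64.7139 (V=96.2700). Price 40.1215; hedge Δ=-1.2756, bond B=167.1215.
  t=2,j=0: stock 29.1525 → up 32.9423 (V=113.4942), down 18.9491 (V=20.8505). Price 95.2464; hedge Δ=6.6206, bond B=-97.7612.
  t=2,j=1: stock 50.6805 → up 57.2690 (V=94.5783), down 32.9423 (V=113.4942). Price 90.6007; hedge Δ=-0.7776, bond B=130.0088.
  t=2,j=2: stock 88.1061 → up 99.5599 (V=40.1215), down 57.2690 (V=94.5783). Price 43.8585; hedge Δ=-1.2877, bond B=157.3101.
  t=1,j=0: stock 44.8500 → up 50.6805 (V=90.6007), down 29.1525 (V=95.2464). Price 85.2163; hedge Δ=-0.2158, bond B=94.8949.
  t=1,j=1: stock 77.9700 → up 88.1061 (V=43.8585), down 50.6805 (V=90.6007). Price 46.4498; hedge Δ=-1.2489, bond B=143.8294.
  t=0,j=0: stock 69.0000 → up 77.9700 (V=46.4498), down 44.8500 (V=85.2163). Price 47.9398; hedge Δ=-1.1705, bond B=128.7033.
Each (Δ,B) replicates both successor values, so the strategy is self-financing and V0 is arbitrage-free.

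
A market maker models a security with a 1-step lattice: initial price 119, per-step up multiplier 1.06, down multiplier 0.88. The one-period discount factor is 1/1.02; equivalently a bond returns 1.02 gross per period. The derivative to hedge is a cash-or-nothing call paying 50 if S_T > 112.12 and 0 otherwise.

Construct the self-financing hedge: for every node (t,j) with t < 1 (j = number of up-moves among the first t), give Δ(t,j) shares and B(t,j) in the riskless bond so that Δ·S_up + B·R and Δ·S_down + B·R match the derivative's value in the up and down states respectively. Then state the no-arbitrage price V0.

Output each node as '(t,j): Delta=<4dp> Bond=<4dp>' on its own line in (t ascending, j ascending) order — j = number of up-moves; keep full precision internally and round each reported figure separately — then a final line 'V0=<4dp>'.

Risk-neutral probability p* = (R−d)/(u−d) = (1.02−0.88)/(1.06−0.88) = 0.7778.
At expiry t=1: V(1,0)=0.0000, V(1,1)=50.0000
(0,0): S=119.0000. Δ = (V_up−V_dn)/(S_up−S_dn) = (50.0000−0.0000)/(126.1400−104.7200) = 2.3343. V = [p*·50.0000 + (1−p*)·0.0000]/1.02 = 38.1264. B = V − Δ·S = -239.6514.
Root portfolio cost Δ·119+B reproduces V0=38.1264.

(0,0): Delta=2.3343 Bond=-239.6514
V0=38.1264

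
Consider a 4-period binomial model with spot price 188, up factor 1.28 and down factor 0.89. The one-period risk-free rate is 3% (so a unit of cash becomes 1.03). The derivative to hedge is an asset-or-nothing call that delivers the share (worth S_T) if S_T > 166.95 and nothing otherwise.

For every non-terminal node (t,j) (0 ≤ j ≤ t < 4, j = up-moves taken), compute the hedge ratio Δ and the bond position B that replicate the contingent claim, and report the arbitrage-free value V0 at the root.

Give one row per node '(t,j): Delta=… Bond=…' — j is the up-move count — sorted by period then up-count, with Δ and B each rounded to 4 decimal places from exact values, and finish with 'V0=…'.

(0,0): Delta=1.3878 Bond=-90.6026
(1,0): Delta=1.7001 Bond=-145.5802
(1,1): Delta=1.0000 Bond=0.0000
(2,0): Delta=2.2640 Bond=-233.9183
(2,1): Delta=1.0000 Bond=0.0000
(2,2): Delta=1.0000 Bond=0.0000
(3,0): Delta=3.2821 Bond=-375.8599
(3,1): Delta=1.0000 Bond=0.0000
(3,2): Delta=1.0000 Bond=0.0000
(3,3): Delta=1.0000 Bond=0.0000
V0=170.3042

Since d<R<u, set p* = (R−d)/(u−d) = 0.3590; price each node as the discounted p*-expectation of its children.
At expiry t=4: V(4,0)=0.0000, V(4,1)=169.6437, V(4,2)=243.9820, V(4,3)=350.8955, V(4,4)=504.6587
(3,0): S=132.5342. Δ = (V_up−V_dn)/(S_up−S_dn) = (169.6437−0.0000)/(169.6437−117.9554) = 3.2821. V = [p*·169.6437 + (1−p*)·0.0000]/1.03 = 59.1240. B = V − Δ·S = -375.8599.
(3,1): S=190.6109. Δ = (V_up−V_dn)/(S_up−S_dn) = (243.9820−169.6437)/(243.9820−169.6437) = 1.0000. V = [p*·243.9820 + (1−p*)·169.6437]/1.03 = 190.6109. B = V − Δ·S = 0.0000.
(3,2): S=274.1371. Δ = (V_up−V_dn)/(S_up−S_dn) = (350.8955−243.9820)/(350.8955−243.9820) = 1.0000. V = [p*·350.8955 + (1−p*)·243.9820]/1.03 = 274.1371. B = V − Δ·S = 0.0000.
(3,3): S=394.2646. Δ = (V_up−V_dn)/(S_up−S_dn) = (504.6587−350.8955)/(504.6587−350.8955) = 1.0000. V = [p*·504.6587 + (1−p*)·350.8955]/1.03 = 394.2646. B = V − Δ·S = 0.0000.
(2,0): S=148.9148. Δ = (V_up−V_dn)/(S_up−S_dn) = (190.6109−59.1240)/(190.6109−132.5342) = 2.2640. V = [p*·190.6109 + (1−p*)·59.1240]/1.03 = 103.2276. B = V − Δ·S = -233.9183.
(2,1): S=214.1696. Δ = (V_up−V_dn)/(S_up−S_dn) = (274.1371−190.6109)/(274.1371−190.6109) = 1.0000. V = [p*·274.1371 + (1−p*)·190.6109]/1.03 = 214.1696. B = V − Δ·S = 0.0000.
(2,2): S=308.0192. Δ = (V_up−V_dn)/(S_up−S_dn) = (394.2646−274.1371)/(394.2646−274.1371) = 1.0000. V = [p*·394.2646 + (1−p*)·274.1371]/1.03 = 308.0192. B = V − Δ·S = 0.0000.
(1,0): S=167.3200. Δ = (V_up−V_dn)/(S_up−S_dn) = (214.1696−103.2276)/(214.1696−148.9148) = 1.7001. V = [p*·214.1696 + (1−p*)·103.2276]/1.03 = 138.8864. B = V − Δ·S = -145.5802.
(1,1): S=240.6400. Δ = (V_up−V_dn)/(S_up−S_dn) = (308.0192−214.1696)/(308.0192−214.1696) = 1.0000. V = [p*·308.0192 + (1−p*)·214.1696]/1.03 = 240.6400. B = V − Δ·S = 0.0000.
(0,0): S=188.0000. Δ = (V_up−V_dn)/(S_up−S_dn) = (240.6400−138.8864)/(240.6400−167.3200) = 1.3878. V = [p*·240.6400 + (1−p*)·138.8864]/1.03 = 170.3042. B = V − Δ·S = -90.6026.
Each (Δ,B) replicates both successor values, so the strategy is self-financing and V0 is arbitrage-free.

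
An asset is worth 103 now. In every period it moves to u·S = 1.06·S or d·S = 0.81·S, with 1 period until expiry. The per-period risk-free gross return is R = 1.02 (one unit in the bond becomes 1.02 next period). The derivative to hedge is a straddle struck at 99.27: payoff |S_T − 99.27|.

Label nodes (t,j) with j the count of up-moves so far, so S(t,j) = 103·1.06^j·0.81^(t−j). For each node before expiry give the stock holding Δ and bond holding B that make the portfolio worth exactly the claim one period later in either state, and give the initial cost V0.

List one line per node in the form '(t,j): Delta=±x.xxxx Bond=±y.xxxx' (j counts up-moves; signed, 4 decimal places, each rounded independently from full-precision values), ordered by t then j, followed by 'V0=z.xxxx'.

No-arbitrage ⇒ martingale measure with p* = (R−d)/(u−d) = 0.8400.
Payoff layer (t=1): V(1,0)=15.8400, V(1,1)=9.9100
  t=0,j=0: stock 103.0000 → up 109.1800 (V=9.9100), down 83.4300 (V=15.8400). Price 10.6459; hedge Δ=-0.2303, bond B=34.3659.
Root portfolio cost Δ·103+B reproduces V0=10.6459.

(0,0): Delta=-0.2303 Bond=34.3659
V0=10.6459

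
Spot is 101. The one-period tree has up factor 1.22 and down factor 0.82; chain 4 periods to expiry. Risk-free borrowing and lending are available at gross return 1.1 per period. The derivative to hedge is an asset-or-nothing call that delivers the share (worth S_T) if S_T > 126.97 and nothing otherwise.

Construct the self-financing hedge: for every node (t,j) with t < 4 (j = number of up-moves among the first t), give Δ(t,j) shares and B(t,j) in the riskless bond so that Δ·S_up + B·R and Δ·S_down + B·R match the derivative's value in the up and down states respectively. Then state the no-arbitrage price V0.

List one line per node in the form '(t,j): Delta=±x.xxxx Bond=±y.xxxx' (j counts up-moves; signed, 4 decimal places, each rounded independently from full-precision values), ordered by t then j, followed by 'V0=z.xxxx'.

(0,0): Delta=1.7013 Bond=-92.8617
(1,0): Delta=1.8384 Bond=-113.4976
(1,1): Delta=1.6618 Bond=-97.2836
(2,0): Delta=0.0000 Bond=0.0000
(2,1): Delta=2.3679 Bond=-178.3533
(2,2): Delta=1.4585 Bond=-76.4371
(3,0): Delta=0.0000 Bond=0.0000
(3,1): Delta=0.0000 Bond=0.0000
(3,2): Delta=3.0500 Bond=-280.2695
(3,3): Delta=1.0000 Bond=0.0000
V0=78.9714

No-arbitrage ⇒ martingale measure with p* = (R−d)/(u−d) = 0.7000.
Terminal payoffs: V(4,0)=0.0000, V(4,1)=0.0000, V(4,2)=0.0000, V(4,3)=150.3885, V(4,4)=223.7488
Node (3,0) S=55.6882: V=(p*·0.0000+(1−p*)·0.0000)/1.1=0.0000; Δ=(0.0000−0.0000)/(67.9396−45.6643)=0.0000; B=V−Δ·S=0.0000
Node (3,1) S=82.8531: V=(p*·0.0000+(1−p*)·0.0000)/1.1=0.0000; Δ=(0.0000−0.0000)/(101.0808−67.9396)=0.0000; B=V−Δ·S=0.0000
Node (3,2) S=123.2693: V=(p*·150.3885+(1−p*)·0.0000)/1.1=95.7018; Δ=(150.3885−0.0000)/(150.3885−101.0808)=3.0500; B=V−Δ·S=-280.2695
Node (3,3) S=183.4006: V=(p*·223.7488+(1−p*)·150.3885)/1.1=183.4006; Δ=(223.7488−150.3885)/(223.7488−150.3885)=1.0000; B=V−Δ·S=0.0000
Node (2,0) S=67.9124: V=(p*·0.0000+(1−p*)·0.0000)/1.1=0.0000; Δ=(0.0000−0.0000)/(82.8531−55.6882)=0.0000; B=V−Δ·S=0.0000
Node (2,1) S=101.0404: V=(p*·95.7018+(1−p*)·0.0000)/1.1=60.9011; Δ=(95.7018−0.0000)/(123.2693−82.8531)=2.3679; B=V−Δ·S=-178.3533
Node (2,2) S=150.3284: V=(p*·183.4006+(1−p*)·95.7018)/1.1=142.8100; Δ=(183.4006−95.7018)/(183.4006−123.2693)=1.4585; B=V−Δ·S=-76.4371
Node (1,0) S=82.8200: V=(p*·60.9011+(1−p*)·0.0000)/1.1=38.7553; Δ=(60.9011−0.0000)/(101.0404−67.9124)=1.8384; B=V−Δ·S=-113.4976
Node (1,1) S=123.2200: V=(p*·142.8100+(1−p*)·60.9011)/1.1=107.4885; Δ=(142.8100−60.9011)/(150.3284−101.0404)=1.6618; B=V−Δ·S=-97.2836
Node (0,0) S=101.0000: V=(p*·107.4885+(1−p*)·38.7553)/1.1=78.9714; Δ=(107.4885−38.7553)/(123.2200−82.8200)=1.7013; B=V−Δ·S=-92.8617
The time-0 hedge costs 78.9714, which is the no-arbitrage price.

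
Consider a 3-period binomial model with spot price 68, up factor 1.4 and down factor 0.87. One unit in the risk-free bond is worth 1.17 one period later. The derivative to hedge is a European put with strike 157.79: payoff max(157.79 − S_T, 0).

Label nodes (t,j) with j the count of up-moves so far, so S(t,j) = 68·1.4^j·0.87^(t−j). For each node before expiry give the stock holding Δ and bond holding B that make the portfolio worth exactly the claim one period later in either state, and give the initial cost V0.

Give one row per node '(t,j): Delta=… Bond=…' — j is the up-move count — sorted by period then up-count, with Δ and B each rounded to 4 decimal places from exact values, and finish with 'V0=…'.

Since d<R<u, set p* = (R−d)/(u−d) = 0.5660; price each node as the discounted p*-expectation of its children.
At expiry t=3: V(3,0)=113.0118, V(3,1)=85.7331, V(3,2)=41.8364, V(3,3)=0.0000
Node (2,0) S=51.4692: V=(p*·85.7331+(1−p*)·113.0118)/1.17=83.3940; Δ=(85.7331−113.0118)/(72.0569−44.7782)=-1.0000; B=V−Δ·S=134.8632
Node (2,1) S=82.8240: V=(p*·41.8364+(1−p*)·85.7331)/1.17=52.0392; Δ=(41.8364−85.7331)/(115.9536−72.0569)=-1.0000; B=V−Δ·S=134.8632
Node (2,2) S=133.2800: V=(p*·0.0000+(1−p*)·41.8364)/1.17=15.5175; Δ=(0.0000−41.8364)/(186.5920−115.9536)=-0.5923; B=V−Δ·S=94.4541
Node (1,0) S=59.1600: V=(p*·52.0392+(1−p*)·83.3940)/1.17=56.1077; Δ=(52.0392−83.3940)/(82.8240−51.4692)=-1.0000; B=V−Δ·S=115.2677
Node (1,1) S=95.2000: V=(p*·15.5175+(1−p*)·52.0392)/1.17=26.8090; Δ=(15.5175−52.0392)/(133.2800−82.8240)=-0.7238; B=V−Δ·S=95.7181
Node (0,0) S=68.0000: V=(p*·26.8090+(1−p*)·56.1077)/1.17=33.7808; Δ=(26.8090−56.1077)/(95.2000−59.1600)=-0.8130; B=V−Δ·S=89.0614
Check: Δ(0,0)·S0 + B(0,0) = 33.7808 = V0.

(0,0): Delta=-0.8130 Bond=89.0614
(1,0): Delta=-1.0000 Bond=115.2677
(1,1): Delta=-0.7238 Bond=95.7181
(2,0): Delta=-1.0000 Bond=134.8632
(2,1): Delta=-1.0000 Bond=134.8632
(2,2): Delta=-0.5923 Bond=94.4541
V0=33.7808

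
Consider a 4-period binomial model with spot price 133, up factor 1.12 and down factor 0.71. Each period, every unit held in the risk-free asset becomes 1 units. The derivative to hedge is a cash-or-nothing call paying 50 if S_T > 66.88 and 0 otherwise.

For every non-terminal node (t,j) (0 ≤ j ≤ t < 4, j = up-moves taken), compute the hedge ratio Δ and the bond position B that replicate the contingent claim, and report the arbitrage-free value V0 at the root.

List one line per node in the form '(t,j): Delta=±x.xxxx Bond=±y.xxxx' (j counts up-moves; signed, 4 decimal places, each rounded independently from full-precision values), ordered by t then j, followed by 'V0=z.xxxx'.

(0,0): Delta=0.1667 Bond=23.9188
(1,0): Delta=0.5347 Bond=-10.8349
(1,1): Delta=0.0701 Bond=38.2996
(2,0): Delta=1.2866 Bond=-61.2433
(2,1): Delta=0.3375 Bond=10.0238
(2,2): Delta=0.0000 Bond=50.0000
(3,0): Delta=0.0000 Bond=0.0000
(3,1): Delta=1.6241 Bond=-86.5854
(3,2): Delta=0.0000 Bond=50.0000
(3,3): Delta=0.0000 Bond=50.0000
V0=46.0863

Since d<R<u, set p* = (R−d)/(u−d) = 0.7073; price each node as the discounted p*-expectation of its children.
Terminal payoffs: V(4,0)=0.0000, V(4,1)=0.0000, V(4,2)=50.0000, V(4,3)=50.0000, V(4,4)=50.0000
Node (3,0) S=47.6022: V=(p*·0.0000+(1−p*)·0.0000)/1=0.0000; Δ=(0.0000−0.0000)/(53.3144−33.7975)=0.0000; B=V−Δ·S=0.0000
Node (3,1) S=75.0907: V=(p*·50.0000+(1−p*)·0.0000)/1=35.3659; Δ=(50.0000−0.0000)/(84.1016−53.3144)=1.6241; B=V−Δ·S=-86.5854
Node (3,2) S=118.4530: V=(p*·50.0000+(1−p*)·50.0000)/1=50.0000; Δ=(50.0000−50.0000)/(132.6674−84.1016)=0.0000; B=V−Δ·S=50.0000
Node (3,3) S=186.8554: V=(p*·50.0000+(1−p*)·50.0000)/1=50.0000; Δ=(50.0000−50.0000)/(209.2781−132.6674)=0.0000; B=V−Δ·S=50.0000
Node (2,0) S=67.0453: V=(p*·35.3659+(1−p*)·0.0000)/1=25.0149; Δ=(35.3659−0.0000)/(75.0907−47.6022)=1.2866; B=V−Δ·S=-61.2433
Node (2,1) S=105.7616: V=(p*·50.0000+(1−p*)·35.3659)/1=45.7168; Δ=(50.0000−35.3659)/(118.4530−75.0907)=0.3375; B=V−Δ·S=10.0238
Node (2,2) S=166.8352: V=(p*·50.0000+(1−p*)·50.0000)/1=50.0000; Δ=(50.0000−50.0000)/(186.8554−118.4530)=0.0000; B=V−Δ·S=50.0000
Node (1,0) S=94.4300: V=(p*·45.7168+(1−p*)·25.0149)/1=39.6577; Δ=(45.7168−25.0149)/(105.7616−67.0453)=0.5347; B=V−Δ·S=-10.8349
Node (1,1) S=148.9600: V=(p*·50.0000+(1−p*)·45.7168)/1=48.7464; Δ=(50.0000−45.7168)/(166.8352−105.7616)=0.0701; B=V−Δ·S=38.2996
Node (0,0) S=133.0000: V=(p*·48.7464+(1−p*)·39.6577)/1=46.0863; Δ=(48.7464−39.6577)/(148.9600−94.4300)=0.1667; B=V−Δ·S=23.9188
The time-0 hedge costs 46.0863, which is the no-arbitrage price.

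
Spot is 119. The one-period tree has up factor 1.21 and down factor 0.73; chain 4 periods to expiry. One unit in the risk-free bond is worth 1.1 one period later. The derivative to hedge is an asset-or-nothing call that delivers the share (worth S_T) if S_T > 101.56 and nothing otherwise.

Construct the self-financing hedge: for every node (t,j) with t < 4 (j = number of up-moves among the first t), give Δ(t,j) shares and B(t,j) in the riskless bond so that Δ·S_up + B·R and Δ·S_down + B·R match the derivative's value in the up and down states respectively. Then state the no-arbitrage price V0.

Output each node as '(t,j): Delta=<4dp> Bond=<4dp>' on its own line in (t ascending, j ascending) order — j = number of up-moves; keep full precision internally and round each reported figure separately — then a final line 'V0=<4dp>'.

The replicating-portfolio and risk-neutral prices coincide; use p* = (1.1−0.73)/(1.21−0.73) = 0.7708 for the latter.
Terminal payoffs: V(4,0)=0.0000, V(4,1)=0.0000, V(4,2)=0.0000, V(4,3)=153.8955, V(4,4)=255.0871
Node (3,0) S=46.2930: V=(p*·0.0000+(1−p*)·0.0000)/1.1=0.0000; Δ=(0.0000−0.0000)/(56.0146−33.7939)=0.0000; B=V−Δ·S=0.0000
Node (3,1) S=76.7323: V=(p*·0.0000+(1−p*)·0.0000)/1.1=0.0000; Δ=(0.0000−0.0000)/(92.8460−56.0146)=0.0000; B=V−Δ·S=0.0000
Node (3,2) S=127.1864: V=(p*·153.8955+(1−p*)·0.0000)/1.1=107.8434; Δ=(153.8955−0.0000)/(153.8955−92.8460)=2.5208; B=V−Δ·S=-212.7722
Node (3,3) S=210.8158: V=(p*·255.0871+(1−p*)·153.8955)/1.1=210.8158; Δ=(255.0871−153.8955)/(255.0871−153.8955)=1.0000; B=V−Δ·S=0.0000
Node (2,0) S=63.4151: V=(p*·0.0000+(1−p*)·0.0000)/1.1=0.0000; Δ=(0.0000−0.0000)/(76.7323−46.2930)=0.0000; B=V−Δ·S=0.0000
Node (2,1) S=105.1127: V=(p*·107.8434+(1−p*)·0.0000)/1.1=75.5721; Δ=(107.8434−0.0000)/(127.1864−76.7323)=2.1375; B=V−Δ·S=-149.1017
Node (2,2) S=174.2279: V=(p*·210.8158+(1−p*)·107.8434)/1.1=170.1981; Δ=(210.8158−107.8434)/(210.8158−127.1864)=1.2313; B=V−Δ·S=-44.3275
Node (1,0) S=86.8700: V=(p*·75.5721+(1−p*)·0.0000)/1.1=52.9577; Δ=(75.5721−0.0000)/(105.1127−63.4151)=1.8124; B=V−Δ·S=-104.4842
Node (1,1) S=143.9900: V=(p*·170.1981+(1−p*)·75.5721)/1.1=135.0118; Δ=(170.1981−75.5721)/(174.2279−105.1127)=1.3691; B=V−Δ·S=-62.1257
Node (0,0) S=119.0000: V=(p*·135.0118+(1−p*)·52.9577)/1.1=105.6434; Δ=(135.0118−52.9577)/(143.9900−86.8700)=1.4365; B=V−Δ·S=-65.3026
Each (Δ,B) replicates both successor values, so the strategy is self-financing and V0 is arbitrage-free.

(0,0): Delta=1.4365 Bond=-65.3026
(1,0): Delta=1.8124 Bond=-104.4842
(1,1): Delta=1.3691 Bond=-62.1257
(2,0): Delta=0.0000 Bond=0.0000
(2,1): Delta=2.1375 Bond=-149.1017
(2,2): Delta=1.2313 Bond=-44.3275
(3,0): Delta=0.0000 Bond=0.0000
(3,1): Delta=0.0000 Bond=0.0000
(3,2): Delta=2.5208 Bond=-212.7722
(3,3): Delta=1.0000 Bond=0.0000
V0=105.6434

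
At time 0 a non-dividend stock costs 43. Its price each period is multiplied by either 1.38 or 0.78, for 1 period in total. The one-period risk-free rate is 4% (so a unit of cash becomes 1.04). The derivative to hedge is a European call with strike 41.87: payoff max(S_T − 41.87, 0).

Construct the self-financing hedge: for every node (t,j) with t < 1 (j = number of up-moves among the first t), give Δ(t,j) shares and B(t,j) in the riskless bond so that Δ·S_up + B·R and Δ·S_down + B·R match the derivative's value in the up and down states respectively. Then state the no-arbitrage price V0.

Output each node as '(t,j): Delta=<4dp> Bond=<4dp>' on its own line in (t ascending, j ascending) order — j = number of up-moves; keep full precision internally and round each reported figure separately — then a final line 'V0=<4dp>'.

(0,0): Delta=0.6771 Bond=-21.8375
V0=7.2792

Since d<R<u, set p* = (R−d)/(u−d) = 0.4333; price each node as the discounted p*-expectation of its children.
At expiry t=1: V(1,0)=0.0000, V(1,1)=17.4700
(0,0): S=43.0000. Δ = (V_up−V_dn)/(S_up−S_dn) = (17.4700−0.0000)/(59.3400−33.5400) = 0.6771. V = [p*·17.4700 + (1−p*)·0.0000]/1.04 = 7.2792. B = V − Δ·S = -21.8375.
Each (Δ,B) replicates both successor values, so the strategy is self-financing and V0 is arbitrage-free.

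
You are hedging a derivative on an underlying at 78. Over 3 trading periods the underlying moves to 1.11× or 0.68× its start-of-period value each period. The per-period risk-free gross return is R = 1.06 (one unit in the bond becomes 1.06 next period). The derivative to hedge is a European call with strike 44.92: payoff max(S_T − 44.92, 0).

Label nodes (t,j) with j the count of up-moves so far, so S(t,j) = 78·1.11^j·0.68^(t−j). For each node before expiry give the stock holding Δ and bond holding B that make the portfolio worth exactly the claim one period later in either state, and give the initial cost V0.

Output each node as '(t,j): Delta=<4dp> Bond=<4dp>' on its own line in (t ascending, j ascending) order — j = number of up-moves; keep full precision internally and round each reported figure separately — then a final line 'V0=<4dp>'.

(0,0): Delta=0.9678 Bond=-35.0296
(1,0): Delta=0.7468 Bond=-25.4112
(1,1): Delta=0.9856 Bond=-38.6735
(2,0): Delta=0.0000 Bond=0.0000
(2,1): Delta=0.8070 Bond=-30.4800
(2,2): Delta=1.0000 Bond=-42.3774
V0=40.4583

Since d<R<u, set p* = (R−d)/(u−d) = 0.8837; price each node as the discounted p*-expectation of its children.
Terminal payoffs: V(3,0)=0.0000, V(3,1)=0.0000, V(3,2)=20.4306, V(3,3)=61.7552
  t=2,j=0: stock 36.0672 → up 40.0346 (V=0.0000), down 24.5257 (V=0.0000). Price 0.0000; hedge Δ=0.0000, bond B=0.0000.
  t=2,j=1: stock 58.8744 → up 65.3506 (V=20.4306), down 40.0346 (V=0.0000). Price 17.0330; hedge Δ=0.8070, bond B=-30.4800.
  t=2,j=2: stock 96.1038 → up 106.6752 (V=61.7552), down 65.3506 (V=20.4306). Price 53.7264; hedge Δ=1.0000, bond B=-42.3774.
  t=1,j=0: stock 53.0400 → up 58.8744 (V=17.0330), down 36.0672 (V=0.0000). Price 14.2004; hedge Δ=0.7468, bond B=-25.4112.
  t=1,j=1: stock 86.5800 → up 96.1038 (V=53.7264), down 58.8744 (V=17.0330). Price 46.6601; hedge Δ=0.9856, bond B=-38.6735.
  t=0,j=0: stock 78.0000 → up 86.5800 (V=46.6601), down 53.0400 (V=14.2004). Price 40.4583; hedge Δ=0.9678, bond B=-35.0296.
Root portfolio cost Δ·78+B reproduces V0=40.4583.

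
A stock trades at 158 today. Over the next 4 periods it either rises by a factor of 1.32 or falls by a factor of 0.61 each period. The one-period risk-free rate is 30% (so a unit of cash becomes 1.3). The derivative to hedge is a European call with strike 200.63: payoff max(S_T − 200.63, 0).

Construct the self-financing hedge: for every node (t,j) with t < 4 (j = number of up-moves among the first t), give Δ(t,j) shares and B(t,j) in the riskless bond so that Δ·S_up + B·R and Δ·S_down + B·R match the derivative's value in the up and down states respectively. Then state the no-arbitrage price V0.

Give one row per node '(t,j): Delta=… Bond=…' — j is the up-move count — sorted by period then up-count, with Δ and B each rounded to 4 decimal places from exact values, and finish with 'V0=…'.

(0,0): Delta=0.9677 Bond=-64.9807
(1,0): Delta=0.1718 Bond=-7.7712
(1,1): Delta=0.9783 Bond=-86.6982
(2,0): Delta=0.0000 Bond=0.0000
(2,1): Delta=0.1741 Bond=-10.3954
(2,2): Delta=0.9891 Bond=-115.6732
(3,0): Delta=0.0000 Bond=0.0000
(3,1): Delta=0.0000 Bond=0.0000
(3,2): Delta=0.1765 Bond=-13.9057
(3,3): Delta=1.0000 Bond=-154.3308
V0=87.9132

Risk-neutral probability p* = (R−d)/(u−d) = (1.3−0.61)/(1.32−0.61) = 0.9718.
Payoff layer (t=4): V(4,0)=0.0000, V(4,1)=0.0000, V(4,2)=0.0000, V(4,3)=21.0409, V(4,4)=279.0513
(3,0): S=35.8630. Δ = (V_up−V_dn)/(S_up−S_dn) = (0.0000−0.0000)/(47.3392−21.8764) = 0.0000. V = [p*·0.0000 + (1−p*)·0.0000]/1.3 = 0.0000. B = V − Δ·S = 0.0000.
(3,1): S=77.6052. Δ = (V_up−V_dn)/(S_up−S_dn) = (0.0000−0.0000)/(102.4388−47.3392) = 0.0000. V = [p*·0.0000 + (1−p*)·0.0000]/1.3 = 0.0000. B = V − Δ·S = 0.0000.
(3,2): S=167.9325. Δ = (V_up−V_dn)/(S_up−S_dn) = (21.0409−0.0000)/(221.6709−102.4388) = 0.1765. V = [p*·21.0409 + (1−p*)·0.0000]/1.3 = 15.7294. B = V − Δ·S = -13.9057.
(3,3): S=363.3949. Δ = (V_up−V_dn)/(S_up−S_dn) = (279.0513−21.0409)/(479.6813−221.6709) = 1.0000. V = [p*·279.0513 + (1−p*)·21.0409]/1.3 = 209.0642. B = V − Δ·S = -154.3308.
(2,0): S=58.7918. Δ = (V_up−V_dn)/(S_up−S_dn) = (0.0000−0.0000)/(77.6052−35.8630) = 0.0000. V = [p*·0.0000 + (1−p*)·0.0000]/1.3 = 0.0000. B = V − Δ·S = 0.0000.
(2,1): S=127.2216. Δ = (V_up−V_dn)/(S_up−S_dn) = (15.7294−0.0000)/(167.9325−77.6052) = 0.1741. V = [p*·15.7294 + (1−p*)·0.0000]/1.3 = 11.7587. B = V − Δ·S = -10.3954.
(2,2): S=275.2992. Δ = (V_up−V_dn)/(S_up−S_dn) = (209.0642−15.7294)/(363.3949−167.9325) = 0.9891. V = [p*·209.0642 + (1−p*)·15.7294]/1.3 = 156.6293. B = V − Δ·S = -115.6732.
(1,0): S=96.3800. Δ = (V_up−V_dn)/(S_up−S_dn) = (11.7587−0.0000)/(127.2216−58.7918) = 0.1718. V = [p*·11.7587 + (1−p*)·0.0000]/1.3 = 8.7904. B = V − Δ·S = -7.7712.
(1,1): S=208.5600. Δ = (V_up−V_dn)/(S_up−S_dn) = (156.6293−11.7587)/(275.2992−127.2216) = 0.9783. V = [p*·156.6293 + (1−p*)·11.7587]/1.3 = 117.3450. B = V − Δ·S = -86.6982.
(0,0): S=158.0000. Δ = (V_up−V_dn)/(S_up−S_dn) = (117.3450−8.7904)/(208.5600−96.3800) = 0.9677. V = [p*·117.3450 + (1−p*)·8.7904]/1.3 = 87.9132. B = V − Δ·S = -64.9807.
Check: Δ(0,0)·S0 + B(0,0) = 87.9132 = V0.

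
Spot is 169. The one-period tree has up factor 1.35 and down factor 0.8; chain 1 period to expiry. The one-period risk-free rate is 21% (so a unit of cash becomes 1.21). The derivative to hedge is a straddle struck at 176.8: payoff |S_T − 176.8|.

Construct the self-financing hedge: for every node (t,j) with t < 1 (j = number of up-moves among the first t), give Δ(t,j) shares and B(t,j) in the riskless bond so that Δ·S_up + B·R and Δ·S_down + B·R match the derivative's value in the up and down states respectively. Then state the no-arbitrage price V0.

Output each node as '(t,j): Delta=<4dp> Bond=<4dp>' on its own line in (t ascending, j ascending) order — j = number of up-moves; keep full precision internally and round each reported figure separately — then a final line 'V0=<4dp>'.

(0,0): Delta=0.1049 Bond=22.6597
V0=40.3869

The replicating-portfolio and risk-neutral prices coincide; use p* = (1.21−0.8)/(1.35−0.8) = 0.7455 for the latter.
Payoff layer (t=1): V(1,0)=41.6000, V(1,1)=51.3500
(0,0): S=169.0000. Δ = (V_up−V_dn)/(S_up−S_dn) = (51.3500−41.6000)/(228.1500−135.2000) = 0.1049. V = [p*·51.3500 + (1−p*)·41.6000]/1.21 = 40.3869. B = V − Δ·S = 22.6597.
Check: Δ(0,0)·S0 + B(0,0) = 40.3869 = V0.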